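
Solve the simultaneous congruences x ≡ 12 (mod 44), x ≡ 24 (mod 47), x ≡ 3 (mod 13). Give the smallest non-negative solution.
The moduli 44, 47, 13 are pairwise coprime, so by the CRT there is a unique solution mod 44·47·13 = 26884.
Solve by successive substitution. Start with x ≡ 12 (mod 44).
  Combine with x ≡ 24 (mod 47): write x = 12 + 44·t and require 12 + 44·t ≡ 24 (mod 47), i.e. 44·t ≡ 24 − 12 ≡ 12 (mod 47). Since 44^(−1) ≡ 31 (mod 47), t ≡ 31·12 ≡ 43 (mod 47). So x ≡ 12 + 44·43 = 1904 (mod 2068).
  Combine with x ≡ 3 (mod 13): write x = 1904 + 2068·t and require 1904 + 2068·t ≡ 3 (mod 13), i.e. 2068·t ≡ 3 − 1904 ≡ 10 (mod 13). Since 2068^(−1) ≡ 1 (mod 13) (2068 ≡ 1 (mod 13)), t ≡ 1·10 ≡ 10 (mod 13). So x ≡ 1904 + 2068·10 = 22584 (mod 26884).
Unique solution in [0, 26884): x = 22584.

Final answer: x ≡ 22584 (mod 26884); the representative in [0, 26884) is 22584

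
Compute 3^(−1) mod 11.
3^(−1) ≡ 4 (mod 11)

Apply the extended Euclidean algorithm to (11, 3), tracking rows (r, s, t) with s·11 + t·3 = r. Each division r_prev = q·r_cur + r_new produces the new row as (previous row) − q·(current row):
  row A: (11, 1, 0)   [1·11 + 0·3 = 11]
  row B: (3, 0, 1)   [0·11 + 1·3 = 3]
  11 = 3·3 + 2   → row C = row A − 3·row B = (2, 1, −3)   [check: 1·11 − 3·3 = 2]
  3 = 1·2 + 1   → row D = row B − 1·row C = (1, −1, 4)   [check: −1·11 + 4·3 = 1]
  2 = 2·1 + 0   → remainder 0, stop. gcd = 1 (last nonzero row D).
The gcd is 1, so 3 is invertible mod 11. The last nonzero row gives −1·11 + 4·3 = 1, so t = 4. So 3^(−1) ≡ 4 (mod 11). Verify: 3 · 4 = 12 ≡ 1 (mod 11). ✓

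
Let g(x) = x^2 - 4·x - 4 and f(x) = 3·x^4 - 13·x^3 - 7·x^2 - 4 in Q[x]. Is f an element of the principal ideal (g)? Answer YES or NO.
YES

In Q[x] the ideal (g) consists of all multiples of g, so f ∈ (g) iff g | f, i.e. iff the remainder of f on division by g is 0. Divide f by g (g is monic, so eliminate the leading term of the running remainder at each step):
  leading term 3·x^4: subtract (3·x^2)·g(x) = 3·x^4 - 12·x^3 - 12·x^2, leaving -x^3 + 5·x^2 - 4
  leading term -x^3: subtract (-x)·g(x) = -x^3 + 4·x^2 + 4·x, leaving x^2 - 4·x - 4
  leading term x^2: subtract (1)·g(x) = x^2 - 4·x - 4, leaving 0
The remainder is 0, so f(x) = g(x) · h(x) with h(x) = 3·x^2 - x + 1. Hence g | f, i.e. f ∈ (g).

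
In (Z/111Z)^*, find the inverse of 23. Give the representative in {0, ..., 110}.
Apply the extended Euclidean algorithm to (111, 23), tracking rows (r, s, t) with s·111 + t·23 = r. Each division r_prev = q·r_cur + r_new produces the new row as (previous row) − q·(current row):
  row A: (111, 1, 0)   [1·111 + 0·23 = 111]
  row B: (23, 0, 1)   [0·111 + 1·23 = 23]
  111 = 4·23 + 19   → row C = row A − 4·row B = (19, 1, −4)   [check: 1·111 − 4·23 = 19]
  23 = 1·19 + 4   → row D = row B − 1·row C = (4, −1, 5)   [check: −1·111 + 5·23 = 4]
  19 = 4·4 + 3   → row E = row C − 4·row D = (3, 5, −24)   [check: 5·111 − 24·23 = 3]
  4 = 1·3 + 1   → row F = row D − 1·row E = (1, −6, 29)   [check: −6·111 + 29·23 = 1]
  3 = 3·1 + 0   → remainder 0, stop. gcd = 1 (last nonzero row F).
The gcd is 1, so 23 is invertible mod 111. The last nonzero row gives −6·111 + 29·23 = 1, so t = 29. So 23^(−1) ≡ 29 (mod 111). Verify: 23 · 29 = 667 ≡ 1 (mod 111). ✓

Final answer: 23^(−1) ≡ 29 (mod 111)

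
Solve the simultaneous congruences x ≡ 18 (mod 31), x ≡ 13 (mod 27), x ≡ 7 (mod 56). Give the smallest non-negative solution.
x ≡ 27391 (mod 46872); the representative in [0, 46872) is 27391

The moduli 31, 27, 56 are pairwise coprime, so by the CRT there is a unique solution mod 31·27·56 = 46872.
Solve by successive substitution. Start with x ≡ 18 (mod 31).
  Combine with x ≡ 13 (mod 27): write x = 18 + 31·t and require 18 + 31·t ≡ 13 (mod 27), i.e. 31·t ≡ 13 − 18 ≡ 22 (mod 27). Since 31^(−1) ≡ 7 (mod 27) (31 ≡ 4 (mod 27)), t ≡ 7·22 ≡ 19 (mod 27). So x ≡ 18 + 31·19 = 607 (mod 837).
  Combine with x ≡ 7 (mod 56): write x = 607 + 837·t and require 607 + 837·t ≡ 7 (mod 56), i.e. 837·t ≡ 7 − 607 ≡ 16 (mod 56). Since 837^(−1) ≡ 37 (mod 56) (837 ≡ 53 (mod 56)), t ≡ 37·16 ≡ 32 (mod 56). So x ≡ 607 + 837·32 = 27391 (mod 46872).
Unique solution in [0, 46872): x = 27391.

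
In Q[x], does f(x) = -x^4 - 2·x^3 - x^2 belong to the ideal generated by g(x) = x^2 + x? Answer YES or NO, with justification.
In Q[x] the ideal (g) consists of all multiples of g, so f ∈ (g) iff g | f, i.e. iff the remainder of f on division by g is 0. Divide f by g (g is monic, so eliminate the leading term of the running remainder at each step):
  leading term -x^4: subtract (-x^2)·g(x) = -x^4 - x^3, leaving -x^3 - x^2
  leading term -x^3: subtract (-x)·g(x) = -x^3 - x^2, leaving 0
The remainder is 0, so f(x) = g(x) · h(x) with h(x) = -x^2 - x. Hence g | f, i.e. f ∈ (g).

Final answer: YES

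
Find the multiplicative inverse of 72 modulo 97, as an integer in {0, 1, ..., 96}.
Apply the extended Euclidean algorithm to (97, 72), tracking rows (r, s, t) with s·97 + t·72 = r. Each division r_prev = q·r_cur + r_new produces the new row as (previous row) − q·(current row):
  row A: (97, 1, 0)   [1·97 + 0·72 = 97]
  row B: (72, 0, 1)   [0·97 + 1·72 = 72]
  97 = 1·72 + 25   → row C = row A − 1·row B = (25, 1, −1)   [check: 1·97 − 1·72 = 25]
  72 = 2·25 + 22   → row D = row B − 2·row C = (22, −2, 3)   [check: −2·97 + 3·72 = 22]
  25 = 1·22 + 3   → row E = row C − 1·row D = (3, 3, −4)   [check: 3·97 − 4·72 = 3]
  22 = 7·3 + 1   → row F = row D − 7·row E = (1, −23, 31)   [check: −23·97 + 31·72 = 1]
  3 = 3·1 + 0   → remainder 0, stop. gcd = 1 (last nonzero row F).
The gcd is 1, so 72 is invertible mod 97. The last nonzero row gives −23·97 + 31·72 = 1, so t = 31. So 72^(−1) ≡ 31 (mod 97). Verify: 72 · 31 = 2232 ≡ 1 (mod 97). ✓

Final answer: 72^(−1) ≡ 31 (mod 97)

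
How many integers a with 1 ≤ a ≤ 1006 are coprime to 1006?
The number of a ∈ {1, ..., 1006} with gcd(a, 1006) = 1 is by definition Euler's totient φ(1006). φ is multiplicative, with φ(p^e) = p^e − p^(e−1). Factorise 1006 = 2 · 503. Then
  φ(1006) = (2 − 1) · (503 − 1) = 1 · 502 = 502.
So there are 502 such integers.

Final answer: 502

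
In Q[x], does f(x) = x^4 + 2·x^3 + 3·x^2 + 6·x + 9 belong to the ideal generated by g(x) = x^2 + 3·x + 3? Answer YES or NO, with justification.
In Q[x] the ideal (g) consists of all multiples of g, so f ∈ (g) iff g | f, i.e. iff the remainder of f on division by g is 0. Divide f by g (g is monic, so eliminate the leading term of the running remainder at each step):
  leading term x^4: subtract (x^2)·g(x) = x^4 + 3·x^3 + 3·x^2, leaving -x^3 + 6·x + 9
  leading term -x^3: subtract (-x)·g(x) = -x^3 - 3·x^2 - 3·x, leaving 3·x^2 + 9·x + 9
  leading term 3·x^2: subtract (3)·g(x) = 3·x^2 + 9·x + 9, leaving 0
The remainder is 0, so f(x) = g(x) · h(x) with h(x) = x^2 - x + 3. Hence g | f, i.e. f ∈ (g).

Final answer: YES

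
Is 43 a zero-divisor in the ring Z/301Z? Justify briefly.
YES

gcd(43, 301) = 43 > 1, so 43 is not a unit in Z/301Z. In Z/nZ every nonzero non-unit is a zero-divisor: explicitly, take b = 301/gcd = 7 ≠ 0 (mod 301); then 43·7 = 301 = 1·301, i.e. 43·7 ≡ 0 (mod 301). So 43 is a zero-divisor.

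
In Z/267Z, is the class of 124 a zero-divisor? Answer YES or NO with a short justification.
NO

gcd(124, 267) = 1, so 124 is a unit in Z/267Z (it has a multiplicative inverse). A unit cannot be a zero-divisor: if 124·b ≡ 0 then multiplying both sides by 124^(−1) gives b ≡ 0. So 124 is not a zero-divisor.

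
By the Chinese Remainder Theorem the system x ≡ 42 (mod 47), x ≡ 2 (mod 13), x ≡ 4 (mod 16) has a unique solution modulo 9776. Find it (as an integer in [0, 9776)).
x ≡ 4084 (mod 9776); the representative in [0, 9776) is 4084

The moduli 47, 13, 16 are pairwise coprime, so by the CRT there is a unique solution mod 47·13·16 = 9776.
Solve by successive substitution. Start with x ≡ 42 (mod 47).
  Combine with x ≡ 2 (mod 13): write x = 42 + 47·t and require 42 + 47·t ≡ 2 (mod 13), i.e. 47·t ≡ 2 − 42 ≡ 12 (mod 13). Since 47^(−1) ≡ 5 (mod 13) (47 ≡ 8 (mod 13)), t ≡ 5·12 ≡ 8 (mod 13). So x ≡ 42 + 47·8 = 418 (mod 611).
  Combine with x ≡ 4 (mod 16): write x = 418 + 611·t and require 418 + 611·t ≡ 4 (mod 16), i.e. 611·t ≡ 4 − 418 ≡ 2 (mod 16). Since 611^(−1) ≡ 11 (mod 16) (611 ≡ 3 (mod 16)), t ≡ 11·2 ≡ 6 (mod 16). So x ≡ 418 + 611·6 = 4084 (mod 9776).
Unique solution in [0, 9776): x = 4084.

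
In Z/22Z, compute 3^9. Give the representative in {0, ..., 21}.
Use repeated squaring. Binary(9) = 1001. Walk through the bits of the exponent 9 left-to-right: at each bit after the leading one, square the running value, then multiply by 3 if the bit is 1 (always reducing mod 22):
  bit 1 = 1 (leading): start with 3.
  bit 2 = 0: square 3^2 = 9 (mod 22).
  bit 3 = 0: square 9^2 = 81 ≡ 15 (mod 22).
  bit 4 = 1: square 15^2 = 225 ≡ 5; bit is 1, so multiply 5·3 = 15 (mod 22).
Final value: 3^9 ≡ 15 (mod 22).

Final answer: 15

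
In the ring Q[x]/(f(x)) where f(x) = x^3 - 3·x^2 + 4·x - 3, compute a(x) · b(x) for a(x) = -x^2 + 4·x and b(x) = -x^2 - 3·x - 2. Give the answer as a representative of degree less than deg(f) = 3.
a · b ≡ -8·x^2 - 13·x + 6 (mod f(x))

First multiply in Q[x] without reducing: a · b = x^4 - x^3 - 10·x^2 - 8·x. Now divide by f(x) = x^3 - 3·x^2 + 4·x - 3, eliminating the leading term at each step:
  leading term x^4: subtract (x)·f(x) = x^4 - 3·x^3 + 4·x^2 - 3·x, leaving 2·x^3 - 14·x^2 - 5·x
  leading term 2·x^3: subtract (2)·f(x) = 2·x^3 - 6·x^2 + 8·x - 6, leaving -8·x^2 - 13·x + 6
The degree is now < 3, so this is the remainder. Hence a · b ≡ -8·x^2 - 13·x + 6 in Q[x]/(f).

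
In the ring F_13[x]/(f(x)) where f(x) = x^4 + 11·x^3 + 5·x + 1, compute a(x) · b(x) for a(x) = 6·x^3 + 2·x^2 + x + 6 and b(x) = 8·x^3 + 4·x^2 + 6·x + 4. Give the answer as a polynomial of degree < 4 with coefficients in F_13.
Multiply as integer polynomials: a · b = 48·x^6 + 40·x^5 + 52·x^4 + 88·x^3 + 38·x^2 + 40·x + 24. Reducing coefficients mod 13: a · b ≡ 9·x^6 + x^5 + 10·x^3 + 12·x^2 + x + 11. Now divide by f(x) = x^4 + 11·x^3 + 5·x + 1 in F_13[x], eliminating the leading term at each step:
  leading term 9·x^6: subtract (9·x^2)·f(x) = 9·x^6 + 8·x^5 + 6·x^3 + 9·x^2, leaving 6·x^5 + 4·x^3 + 3·x^2 + x + 11 (coefficients mod 13)
  leading term 6·x^5: subtract (6·x)·f(x) = 6·x^5 + x^4 + 4·x^2 + 6·x, leaving 12·x^4 + 4·x^3 + 12·x^2 + 8·x + 11 (coefficients mod 13)
  leading term 12·x^4: subtract (12)·f(x) = 12·x^4 + 2·x^3 + 8·x + 12, leaving 2·x^3 + 12·x^2 + 12 (coefficients mod 13)
The degree is now < 4, so this is the remainder. Hence a · b ≡ 2·x^3 + 12·x^2 + 12 in F_13[x]/(f).

Final answer: a · b ≡ 2·x^3 + 12·x^2 + 12 (mod f(x))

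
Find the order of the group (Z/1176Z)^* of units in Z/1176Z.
|(Z/1176Z)^*| = 336

(Z/1176Z)^* consists of the classes a with gcd(a, 1176) = 1, so its order is φ(1176). φ is multiplicative, with φ(p^e) = p^e − p^(e−1). Factorise 1176 = 2^3 · 3 · 7^2. Then
  φ(1176) = (2^3 − 2^2) · (3 − 1) · (7^2 − 7^1) = 4 · 2 · 42 = 336.
Thus |(Z/1176Z)^*| = 336.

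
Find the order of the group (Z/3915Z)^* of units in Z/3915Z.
(Z/3915Z)^* consists of the classes a with gcd(a, 3915) = 1, so its order is φ(3915). φ is multiplicative, with φ(p^e) = p^e − p^(e−1). Factorise 3915 = 3^3 · 5 · 29. Then
  φ(3915) = (3^3 − 3^2) · (5 − 1) · (29 − 1) = 18 · 4 · 28 = 2016.
Thus |(Z/3915Z)^*| = 2016.

Final answer: |(Z/3915Z)^*| = 2016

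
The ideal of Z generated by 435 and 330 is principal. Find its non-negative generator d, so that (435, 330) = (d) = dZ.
(435, 330) = (15); d = 15

In the PID Z, (a, b) is generated by gcd(a, b). Compute gcd(435, 330) with the extended Euclidean algorithm, tracking rows (r, s, t) with s·435 + t·330 = r:
  row A: (435, 1, 0)   [1·435 + 0·330 = 435]
  row B: (330, 0, 1)   [0·435 + 1·330 = 330]
  435 = 1·330 + 105   → row C = row A − 1·row B = (105, 1, −1)   [check: 1·435 − 1·330 = 105]
  330 = 3·105 + 15   → row D = row B − 3·row C = (15, −3, 4)   [check: −3·435 + 4·330 = 15]
  105 = 7·15 + 0   → remainder 0, stop. gcd = 15 (last nonzero row D).
So gcd(435, 330) = 15, with Bézout identity −3·435 + 4·330 = 15. Containment (⊇): the Bézout identity exhibits 15 as an element of (435, 330), giving (15) ⊆ (435, 330). Containment (⊆): since 15 | 435 and 15 | 330 (435 = 15·29, 330 = 15·22), every Z-linear combination of 435 and 330 is divisible by 15, so (435, 330) ⊆ (15). Therefore (435, 330) = (15), d = 15.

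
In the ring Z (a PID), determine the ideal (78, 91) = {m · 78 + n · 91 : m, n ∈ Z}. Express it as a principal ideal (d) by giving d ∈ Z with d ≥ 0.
In the PID Z, (a, b) is generated by gcd(a, b). Compute gcd(91, 78) with the extended Euclidean algorithm, tracking rows (r, s, t) with s·91 + t·78 = r:
  row A: (91, 1, 0)   [1·91 + 0·78 = 91]
  row B: (78, 0, 1)   [0·91 + 1·78 = 78]
  91 = 1·78 + 13   → row C = row A − 1·row B = (13, 1, −1)   [check: 1·91 − 1·78 = 13]
  78 = 6·13 + 0   → remainder 0, stop. gcd = 13 (last nonzero row C).
So gcd(78, 91) = 13, with Bézout identity 1·91 − 1·78 = 13. Containment (⊇): the Bézout identity exhibits 13 as an element of (78, 91), giving (13) ⊆ (78, 91). Containment (⊆): since 13 | 78 and 13 | 91 (78 = 13·6, 91 = 13·7), every Z-linear combination of 78 and 91 is divisible by 13, so (78, 91) ⊆ (13). Therefore (78, 91) = (13), d = 13.

Final answer: (78, 91) = (13); d = 13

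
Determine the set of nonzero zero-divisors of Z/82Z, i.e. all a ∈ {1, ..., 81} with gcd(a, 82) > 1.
nonzero zero-divisors of Z/82Z = {2, 4, 6, 8, 10, 12, 14, 16, 18, 20, 22, 24, 26, 28, 30, 32, 34, 36, 38, 40, 41, 42, 44, 46, 48, 50, 52, 54, 56, 58, 60, 62, 64, 66, 68, 70, 72, 74, 76, 78, 80}

An element a ∈ Z/82Z (with a ≠ 0) is a zero-divisor iff gcd(a, 82) > 1 (because a is a unit precisely when gcd(a, n) = 1, and in Z/nZ every nonzero, non-unit element is a zero-divisor). Scan a = 1, ..., 81 and keep those with gcd(a, 82) > 1:
  gcd(2, 82) = 2, gcd(4, 82) = 2, gcd(6, 82) = 2, gcd(8, 82) = 2, gcd(10, 82) = 2, gcd(12, 82) = 2, gcd(14, 82) = 2, gcd(16, 82) = 2, gcd(18, 82) = 2, gcd(20, 82) = 2, gcd(22, 82) = 2, gcd(24, 82) = 2, gcd(26, 82) = 2, gcd(28, 82) = 2, gcd(30, 82) = 2, gcd(32, 82) = 2, gcd(34, 82) = 2, gcd(36, 82) = 2, gcd(38, 82) = 2, gcd(40, 82) = 2, gcd(41, 82) = 41, gcd(42, 82) = 2, gcd(44, 82) = 2, gcd(46, 82) = 2, gcd(48, 82) = 2, gcd(50, 82) = 2, gcd(52, 82) = 2, gcd(54, 82) = 2, gcd(56, 82) = 2, gcd(58, 82) = 2, gcd(60, 82) = 2, gcd(62, 82) = 2, gcd(64, 82) = 2, gcd(66, 82) = 2, gcd(68, 82) = 2, gcd(70, 82) = 2, gcd(72, 82) = 2, gcd(74, 82) = 2, gcd(76, 82) = 2, gcd(78, 82) = 2, gcd(80, 82) = 2.
All other a ∈ {1, ..., 81} have gcd(a, 82) = 1 and are units. So the nonzero zero-divisors are exactly the 41 values of a appearing in this scan.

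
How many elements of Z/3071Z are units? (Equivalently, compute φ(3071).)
Z/3071Z has φ(3071) = 2952 units

An element a ∈ Z/3071Z is a unit iff gcd(a, 3071) = 1, so the number of units is φ(3071). φ is multiplicative, with φ(p^e) = p^e − p^(e−1). Factorise 3071 = 37 · 83. Then
  φ(3071) = (37 − 1) · (83 − 1) = 36 · 82 = 2952.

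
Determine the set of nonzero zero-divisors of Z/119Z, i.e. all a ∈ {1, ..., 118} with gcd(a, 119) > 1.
An element a ∈ Z/119Z (with a ≠ 0) is a zero-divisor iff gcd(a, 119) > 1 (because a is a unit precisely when gcd(a, n) = 1, and in Z/nZ every nonzero, non-unit element is a zero-divisor). Scan a = 1, ..., 118 and keep those with gcd(a, 119) > 1:
  gcd(7, 119) = 7, gcd(14, 119) = 7, gcd(17, 119) = 17, gcd(21, 119) = 7, gcd(28, 119) = 7, gcd(34, 119) = 17, gcd(35, 119) = 7, gcd(42, 119) = 7, gcd(49, 119) = 7, gcd(51, 119) = 17, gcd(56, 119) = 7, gcd(63, 119) = 7, gcd(68, 119) = 17, gcd(70, 119) = 7, gcd(77, 119) = 7, gcd(84, 119) = 7, gcd(85, 119) = 17, gcd(91, 119) = 7, gcd(98, 119) = 7, gcd(102, 119) = 17, gcd(105, 119) = 7, gcd(112, 119) = 7.
All other a ∈ {1, ..., 118} have gcd(a, 119) = 1 and are units. So the nonzero zero-divisors are exactly the 22 values of a appearing in this scan.

Final answer: nonzero zero-divisors of Z/119Z = {7, 14, 17, 21, 28, 34, 35, 42, 49, 51, 56, 63, 68, 70, 77, 84, 85, 91, 98, 102, 105, 112}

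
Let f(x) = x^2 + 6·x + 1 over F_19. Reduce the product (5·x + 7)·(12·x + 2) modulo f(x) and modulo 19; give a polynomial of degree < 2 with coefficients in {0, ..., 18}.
a · b ≡ 11 (mod f(x))

Multiply as integer polynomials: a · b = 60·x^2 + 94·x + 14. Reducing coefficients mod 19: a · b ≡ 3·x^2 + 18·x + 14. Now divide by f(x) = x^2 + 6·x + 1 in F_19[x], eliminating the leading term at each step:
  leading term 3·x^2: subtract (3)·f(x) = 3·x^2 + 18·x + 3, leaving 11 (coefficients mod 19)
The degree is now < 2, so this is the remainder. Hence a · b ≡ 11 in F_19[x]/(f).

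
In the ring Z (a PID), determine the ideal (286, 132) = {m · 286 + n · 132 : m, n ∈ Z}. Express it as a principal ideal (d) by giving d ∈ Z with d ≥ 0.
(286, 132) = (22); d = 22

In the PID Z, (a, b) is generated by gcd(a, b). Compute gcd(286, 132) with the extended Euclidean algorithm, tracking rows (r, s, t) with s·286 + t·132 = r:
  row A: (286, 1, 0)   [1·286 + 0·132 = 286]
  row B: (132, 0, 1)   [0·286 + 1·132 = 132]
  286 = 2·132 + 22   → row C = row A − 2·row B = (22, 1, −2)   [check: 1·286 − 2·132 = 22]
  132 = 6·22 + 0   → remainder 0, stop. gcd = 22 (last nonzero row C).
So gcd(286, 132) = 22, with Bézout identity 1·286 − 2·132 = 22. Containment (⊇): the Bézout identity exhibits 22 as an element of (286, 132), giving (22) ⊆ (286, 132). Containment (⊆): since 22 | 286 and 22 | 132 (286 = 22·13, 132 = 22·6), every Z-linear combination of 286 and 132 is divisible by 22, so (286, 132) ⊆ (22). Therefore (286, 132) = (22), d = 22.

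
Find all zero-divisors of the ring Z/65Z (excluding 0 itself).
An element a ∈ Z/65Z (with a ≠ 0) is a zero-divisor iff gcd(a, 65) > 1 (because a is a unit precisely when gcd(a, n) = 1, and in Z/nZ every nonzero, non-unit element is a zero-divisor). Scan a = 1, ..., 64 and keep those with gcd(a, 65) > 1:
  gcd(5, 65) = 5, gcd(10, 65) = 5, gcd(13, 65) = 13, gcd(15, 65) = 5, gcd(20, 65) = 5, gcd(25, 65) = 5, gcd(26, 65) = 13, gcd(30, 65) = 5, gcd(35, 65) = 5, gcd(39, 65) = 13, gcd(40, 65) = 5, gcd(45, 65) = 5, gcd(50, 65) = 5, gcd(52, 65) = 13, gcd(55, 65) = 5, gcd(60, 65) = 5.
All other a ∈ {1, ..., 64} have gcd(a, 65) = 1 and are units. So the nonzero zero-divisors are exactly the 16 values of a appearing in this scan.

Final answer: nonzero zero-divisors of Z/65Z = {5, 10, 13, 15, 20, 25, 26, 30, 35, 39, 40, 45, 50, 52, 55, 60}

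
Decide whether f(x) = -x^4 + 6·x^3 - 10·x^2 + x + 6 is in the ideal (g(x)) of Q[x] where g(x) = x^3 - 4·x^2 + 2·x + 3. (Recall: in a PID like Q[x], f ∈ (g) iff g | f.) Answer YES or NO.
In Q[x] the ideal (g) consists of all multiples of g, so f ∈ (g) iff g | f, i.e. iff the remainder of f on division by g is 0. Divide f by g (g is monic, so eliminate the leading term of the running remainder at each step):
  leading term -x^4: subtract (-x)·g(x) = -x^4 + 4·x^3 - 2·x^2 - 3·x, leaving 2·x^3 - 8·x^2 + 4·x + 6
  leading term 2·x^3: subtract (2)·g(x) = 2·x^3 - 8·x^2 + 4·x + 6, leaving 0
The remainder is 0, so f(x) = g(x) · h(x) with h(x) = 2 - x. Hence g | f, i.e. f ∈ (g).

Final answer: YES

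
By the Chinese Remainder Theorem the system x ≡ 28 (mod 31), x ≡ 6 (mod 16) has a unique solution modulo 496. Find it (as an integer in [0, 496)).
The moduli 31, 16 are pairwise coprime, so by the CRT there is a unique solution mod 31·16 = 496.
Solve by successive substitution. Start with x ≡ 28 (mod 31).
  Combine with x ≡ 6 (mod 16): write x = 28 + 31·t and require 28 + 31·t ≡ 6 (mod 16), i.e. 31·t ≡ 6 − 28 ≡ 10 (mod 16). Since 31^(−1) ≡ 15 (mod 16) (31 ≡ 15 (mod 16)), t ≡ 15·10 ≡ 6 (mod 16). So x ≡ 28 + 31·6 = 214 (mod 496).
Unique solution in [0, 496): x = 214.

Final answer: x ≡ 214 (mod 496); the representative in [0, 496) is 214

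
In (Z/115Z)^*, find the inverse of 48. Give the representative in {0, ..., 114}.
Apply the extended Euclidean algorithm to (115, 48), tracking rows (r, s, t) with s·115 + t·48 = r. Each division r_prev = q·r_cur + r_new produces the new row as (previous row) − q·(current row):
  row A: (115, 1, 0)   [1·115 + 0·48 = 115]
  row B: (48, 0, 1)   [0·115 + 1·48 = 48]
  115 = 2·48 + 19   → row C = row A − 2·row B = (19, 1, −2)   [check: 1·115 − 2·48 = 19]
  48 = 2·19 + 10   → row D = row B − 2·row C = (10, −2, 5)   [check: −2·115 + 5·48 = 10]
  19 = 1·10 + 9   → row E = row C − 1·row D = (9, 3, −7)   [check: 3·115 − 7·48 = 9]
  10 = 1·9 + 1   → row F = row D − 1·row E = (1, −5, 12)   [check: −5·115 + 12·48 = 1]
  9 = 9·1 + 0   → remainder 0, stop. gcd = 1 (last nonzero row F).
The gcd is 1, so 48 is invertible mod 115. The last nonzero row gives −5·115 + 12·48 = 1, so t = 12. So 48^(−1) ≡ 12 (mod 115). Verify: 48 · 12 = 576 ≡ 1 (mod 115). ✓

Final answer: 48^(−1) ≡ 12 (mod 115)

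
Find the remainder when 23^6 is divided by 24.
Use repeated squaring. Binary(6) = 110. Walk through the bits of the exponent 6 left-to-right: at each bit after the leading one, square the running value, then multiply by 23 if the bit is 1 (always reducing mod 24):
  bit 1 = 1 (leading): start with 23.
  bit 2 = 1: square 23^2 = 529 ≡ 1; bit is 1, so multiply 1·23 = 23 (mod 24).
  bit 3 = 0: square 23^2 = 529 ≡ 1 (mod 24).
Final value: 23^6 ≡ 1 (mod 24).

Final answer: 1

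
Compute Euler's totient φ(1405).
φ(1405) = 1120

φ is multiplicative, with φ(p^e) = p^e − p^(e−1). Factorise 1405 = 5 · 281. Then
  φ(1405) = (5 − 1) · (281 − 1) = 4 · 280 = 1120.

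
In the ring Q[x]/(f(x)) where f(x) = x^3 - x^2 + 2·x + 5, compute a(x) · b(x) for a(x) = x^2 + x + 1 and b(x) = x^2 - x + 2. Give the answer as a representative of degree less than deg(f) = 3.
First multiply in Q[x] without reducing: a · b = x^4 + 2·x^2 + x + 2. Now divide by f(x) = x^3 - x^2 + 2·x + 5, eliminating the leading term at each step:
  leading term x^4: subtract (x)·f(x) = x^4 - x^3 + 2·x^2 + 5·x, leaving x^3 - 4·x + 2
  leading term x^3: subtract (1)·f(x) = x^3 - x^2 + 2·x + 5, leaving x^2 - 6·x - 3
The degree is now < 3, so this is the remainder. Hence a · b ≡ x^2 - 6·x - 3 in Q[x]/(f).

Final answer: a · b ≡ x^2 - 6·x - 3 (mod f(x))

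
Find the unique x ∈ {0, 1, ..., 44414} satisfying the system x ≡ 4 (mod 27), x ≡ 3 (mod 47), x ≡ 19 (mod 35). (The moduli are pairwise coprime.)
x ≡ 13774 (mod 44415); the representative in [0, 44415) is 13774

The moduli 27, 47, 35 are pairwise coprime, so by the CRT there is a unique solution mod 27·47·35 = 44415.
Solve by successive substitution. Start with x ≡ 4 (mod 27).
  Combine with x ≡ 3 (mod 47): write x = 4 + 27·t and require 4 + 27·t ≡ 3 (mod 47), i.e. 27·t ≡ 3 − 4 ≡ 46 (mod 47). Since 27^(−1) ≡ 7 (mod 47), t ≡ 7·46 ≡ 40 (mod 47). So x ≡ 4 + 27·40 = 1084 (mod 1269).
  Combine with x ≡ 19 (mod 35): write x = 1084 + 1269·t and require 1084 + 1269·t ≡ 19 (mod 35), i.e. 1269·t ≡ 19 − 1084 ≡ 20 (mod 35). Since 1269^(−1) ≡ 4 (mod 35) (1269 ≡ 9 (mod 35)), t ≡ 4·20 ≡ 10 (mod 35). So x ≡ 1084 + 1269·10 = 13774 (mod 44415).
Unique solution in [0, 44415): x = 13774.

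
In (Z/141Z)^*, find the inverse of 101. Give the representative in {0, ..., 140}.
101^(−1) ≡ 74 (mod 141)

Apply the extended Euclidean algorithm to (141, 101), tracking rows (r, s, t) with s·141 + t·101 = r. Each division r_prev = q·r_cur + r_new produces the new row as (previous row) − q·(current row):
  row A: (141, 1, 0)   [1·141 + 0·101 = 141]
  row B: (101, 0, 1)   [0·141 + 1·101 = 101]
  141 = 1·101 + 40   → row C = row A − 1·row B = (40, 1, −1)   [check: 1·141 − 1·101 = 40]
  101 = 2·40 + 21   → row D = row B − 2·row C = (21, −2, 3)   [check: −2·141 + 3·101 = 21]
  40 = 1·21 + 19   → row E = row C − 1·row D = (19, 3, −4)   [check: 3·141 − 4·101 = 19]
  21 = 1·19 + 2   → row F = row D − 1·row E = (2, −5, 7)   [check: −5·141 + 7·101 = 2]
  19 = 9·2 + 1   → row G = row E − 9·row F = (1, 48, −67)   [check: 48·141 − 67·101 = 1]
  2 = 2·1 + 0   → remainder 0, stop. gcd = 1 (last nonzero row G).
The gcd is 1, so 101 is invertible mod 141. The last nonzero row gives 48·141 − 67·101 = 1, so t = −67. So 101^(−1) ≡ −67 ≡ 74 (mod 141). Verify: 101 · 74 = 7474 ≡ 1 (mod 141). ✓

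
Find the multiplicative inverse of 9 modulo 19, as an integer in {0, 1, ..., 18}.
Apply the extended Euclidean algorithm to (19, 9), tracking rows (r, s, t) with s·19 + t·9 = r. Each division r_prev = q·r_cur + r_new produces the new row as (previous row) − q·(current row):
  row A: (19, 1, 0)   [1·19 + 0·9 = 19]
  row B: (9, 0, 1)   [0·19 + 1·9 = 9]
  19 = 2·9 + 1   → row C = row A − 2·row B = (1, 1, −2)   [check: 1·19 − 2·9 = 1]
  9 = 9·1 + 0   → remainder 0, stop. gcd = 1 (last nonzero row C).
The gcd is 1, so 9 is invertible mod 19. The last nonzero row gives 1·19 − 2·9 = 1, so t = −2. So 9^(−1) ≡ −2 ≡ 17 (mod 19). Verify: 9 · 17 = 153 ≡ 1 (mod 19). ✓

Final answer: 9^(−1) ≡ 17 (mod 19)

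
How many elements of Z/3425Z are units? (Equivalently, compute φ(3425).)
Z/3425Z has φ(3425) = 2720 units

An element a ∈ Z/3425Z is a unit iff gcd(a, 3425) = 1, so the number of units is φ(3425). φ is multiplicative, with φ(p^e) = p^e − p^(e−1). Factorise 3425 = 5^2 · 137. Then
  φ(3425) = (5^2 − 5^1) · (137 − 1) = 20 · 136 = 2720.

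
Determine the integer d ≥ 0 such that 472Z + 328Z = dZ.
In the PID Z, (a, b) is generated by gcd(a, b). Compute gcd(472, 328) with the extended Euclidean algorithm, tracking rows (r, s, t) with s·472 + t·328 = r:
  row A: (472, 1, 0)   [1·472 + 0·328 = 472]
  row B: (328, 0, 1)   [0·472 + 1·328 = 328]
  472 = 1·328 + 144   → row C = row A − 1·row B = (144, 1, −1)   [check: 1·472 − 1·328 = 144]
  328 = 2·144 + 40   → row D = row B − 2·row C = (40, −2, 3)   [check: −2·472 + 3·328 = 40]
  144 = 3·40 + 24   → row E = row C − 3·row D = (24, 7, −10)   [check: 7·472 − 10·328 = 24]
  40 = 1·24 + 16   → row F = row D − 1·row E = (16, −9, 13)   [check: −9·472 + 13·328 = 16]
  24 = 1·16 + 8   → row G = row E − 1·row F = (8, 16, −23)   [check: 16·472 − 23·328 = 8]
  16 = 2·8 + 0   → remainder 0, stop. gcd = 8 (last nonzero row G).
So gcd(472, 328) = 8, with Bézout identity 16·472 − 23·328 = 8. Containment (⊇): the Bézout identity exhibits 8 as an element of (472, 328), giving (8) ⊆ (472, 328). Containment (⊆): since 8 | 472 and 8 | 328 (472 = 8·59, 328 = 8·41), every Z-linear combination of 472 and 328 is divisible by 8, so (472, 328) ⊆ (8). Therefore (472, 328) = (8), d = 8.

Final answer: (472, 328) = (8); d = 8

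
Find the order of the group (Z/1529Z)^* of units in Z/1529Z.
|(Z/1529Z)^*| = 1380

(Z/1529Z)^* consists of the classes a with gcd(a, 1529) = 1, so its order is φ(1529). φ is multiplicative, with φ(p^e) = p^e − p^(e−1). Factorise 1529 = 11 · 139. Then
  φ(1529) = (11 − 1) · (139 − 1) = 10 · 138 = 1380.
Thus |(Z/1529Z)^*| = 1380.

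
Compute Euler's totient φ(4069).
φ is multiplicative, with φ(p^e) = p^e − p^(e−1). Factorise 4069 = 13 · 313. Then
  φ(4069) = (13 − 1) · (313 − 1) = 12 · 312 = 3744.

Final answer: φ(4069) = 3744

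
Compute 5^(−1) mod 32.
5^(−1) ≡ 13 (mod 32)

Apply the extended Euclidean algorithm to (32, 5), tracking rows (r, s, t) with s·32 + t·5 = r. Each division r_prev = q·r_cur + r_new produces the new row as (previous row) − q·(current row):
  row A: (32, 1, 0)   [1·32 + 0·5 = 32]
  row B: (5, 0, 1)   [0·32 + 1·5 = 5]
  32 = 6·5 + 2   → row C = row A − 6·row B = (2, 1, −6)   [check: 1·32 − 6·5 = 2]
  5 = 2·2 + 1   → row D = row B − 2·row C = (1, −2, 13)   [check: −2·32 + 13·5 = 1]
  2 = 2·1 + 0   → remainder 0, stop. gcd = 1 (last nonzero row D).
The gcd is 1, so 5 is invertible mod 32. The last nonzero row gives −2·32 + 13·5 = 1, so t = 13. So 5^(−1) ≡ 13 (mod 32). Verify: 5 · 13 = 65 ≡ 1 (mod 32). ✓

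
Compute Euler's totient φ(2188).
φ(2188) = 1092

φ is multiplicative, with φ(p^e) = p^e − p^(e−1). Factorise 2188 = 2^2 · 547. Then
  φ(2188) = (2^2 − 2^1) · (547 − 1) = 2 · 546 = 1092.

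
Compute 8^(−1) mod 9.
Apply the extended Euclidean algorithm to (9, 8), tracking rows (r, s, t) with s·9 + t·8 = r. Each division r_prev = q·r_cur + r_new produces the new row as (previous row) − q·(current row):
  row A: (9, 1, 0)   [1·9 + 0·8 = 9]
  row B: (8, 0, 1)   [0·9 + 1·8 = 8]
  9 = 1·8 + 1   → row C = row A − 1·row B = (1, 1, −1)   [check: 1·9 − 1·8 = 1]
  8 = 8·1 + 0   → remainder 0, stop. gcd = 1 (last nonzero row C).
The gcd is 1, so 8 is invertible mod 9. The last nonzero row gives 1·9 − 1·8 = 1, so t = −1. So 8^(−1) ≡ −1 ≡ 8 (mod 9). Verify: 8 · 8 = 64 ≡ 1 (mod 9). ✓

Final answer: 8^(−1) ≡ 8 (mod 9)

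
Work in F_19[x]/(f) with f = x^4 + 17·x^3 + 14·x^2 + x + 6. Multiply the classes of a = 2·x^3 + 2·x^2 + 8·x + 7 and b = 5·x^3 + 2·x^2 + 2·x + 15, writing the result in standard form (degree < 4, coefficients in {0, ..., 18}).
a · b ≡ 7·x^3 + 17·x^2 + 11·x + 2 (mod f(x))

Multiply as integer polynomials: a · b = 10·x^6 + 14·x^5 + 48·x^4 + 85·x^3 + 60·x^2 + 134·x + 105. Reducing coefficients mod 19: a · b ≡ 10·x^6 + 14·x^5 + 10·x^4 + 9·x^3 + 3·x^2 + x + 10. Now divide by f(x) = x^4 + 17·x^3 + 14·x^2 + x + 6 in F_19[x], eliminating the leading term at each step:
  leading term 10·x^6: subtract (10·x^2)·f(x) = 10·x^6 + 18·x^5 + 7·x^4 + 10·x^3 + 3·x^2, leaving 15·x^5 + 3·x^4 + 18·x^3 + x + 10 (coefficients mod 19)
  leading term 15·x^5: subtract (15·x)·f(x) = 15·x^5 + 8·x^4 + x^3 + 15·x^2 + 14·x, leaving 14·x^4 + 17·x^3 + 4·x^2 + 6·x + 10 (coefficients mod 19)
  leading term 14·x^4: subtract (14)·f(x) = 14·x^4 + 10·x^3 + 6·x^2 + 14·x + 8, leaving 7·x^3 + 17·x^2 + 11·x + 2 (coefficients mod 19)
The degree is now < 4, so this is the remainder. Hence a · b ≡ 7·x^3 + 17·x^2 + 11·x + 2 in F_19[x]/(f).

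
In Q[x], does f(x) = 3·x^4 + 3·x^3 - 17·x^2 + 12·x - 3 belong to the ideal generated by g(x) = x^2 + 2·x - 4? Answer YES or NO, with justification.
NO

In Q[x] the ideal (g) consists of all multiples of g, so f ∈ (g) iff g | f, i.e. iff the remainder of f on division by g is 0. Divide f by g (g is monic, so eliminate the leading term of the running remainder at each step):
  leading term 3·x^4: subtract (3·x^2)·g(x) = 3·x^4 + 6·x^3 - 12·x^2, leaving -3·x^3 - 5·x^2 + 12·x - 3
  leading term -3·x^3: subtract (-3·x)·g(x) = -3·x^3 - 6·x^2 + 12·x, leaving x^2 - 3
  leading term x^2: subtract (1)·g(x) = x^2 + 2·x - 4, leaving 1 - 2·x
The remainder r(x) = 1 - 2·x ≠ 0 (and deg r < deg g), so g ∤ f, i.e. f ∉ (g).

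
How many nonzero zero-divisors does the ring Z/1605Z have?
Z/1605Z has 756 nonzero zero-divisors

In Z/1605Z each nonzero element is either a unit (gcd with 1605 is 1) or a zero-divisor (gcd > 1). The number of units is φ(1605): factorise 1605 = 3 · 5 · 107, so φ(1605) = (3 − 1) · (5 − 1) · (107 − 1) = 2 · 4 · 106 = 848. The nonzero elements number 1605 − 1 = 1604. Hence the nonzero zero-divisors number 1604 − 848 = 756.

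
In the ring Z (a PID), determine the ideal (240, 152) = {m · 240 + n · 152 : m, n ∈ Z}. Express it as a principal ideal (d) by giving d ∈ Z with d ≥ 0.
In the PID Z, (a, b) is generated by gcd(a, b). Compute gcd(240, 152) with the extended Euclidean algorithm, tracking rows (r, s, t) with s·240 + t·152 = r:
  row A: (240, 1, 0)   [1·240 + 0·152 = 240]
  row B: (152, 0, 1)   [0·240 + 1·152 = 152]
  240 = 1·152 + 88   → row C = row A − 1·row B = (88, 1, −1)   [check: 1·240 − 1·152 = 88]
  152 = 1·88 + 64   → row D = row B − 1·row C = (64, −1, 2)   [check: −1·240 + 2·152 = 64]
  88 = 1·64 + 24   → row E = row C − 1·row D = (24, 2, −3)   [check: 2·240 − 3·152 = 24]
  64 = 2·24 + 16   → row F = row D − 2·row E = (16, −5, 8)   [check: −5·240 + 8·152 = 16]
  24 = 1·16 + 8   → row G = row E − 1·row F = (8, 7, −11)   [check: 7·240 − 11·152 = 8]
  16 = 2·8 + 0   → remainder 0, stop. gcd = 8 (last nonzero row G).
So gcd(240, 152) = 8, with Bézout identity 7·240 − 11·152 = 8. Containment (⊇): the Bézout identity exhibits 8 as an element of (240, 152), giving (8) ⊆ (240, 152). Containment (⊆): since 8 | 240 and 8 | 152 (240 = 8·30, 152 = 8·19), every Z-linear combination of 240 and 152 is divisible by 8, so (240, 152) ⊆ (8). Therefore (240, 152) = (8), d = 8.

Final answer: (240, 152) = (8); d = 8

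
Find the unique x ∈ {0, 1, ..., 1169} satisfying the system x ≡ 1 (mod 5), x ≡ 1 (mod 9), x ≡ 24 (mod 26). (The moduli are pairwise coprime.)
The moduli 5, 9, 26 are pairwise coprime, so by the CRT there is a unique solution mod 5·9·26 = 1170.
Solve by successive substitution. Start with x ≡ 1 (mod 5).
  Combine with x ≡ 1 (mod 9): write x = 1 + 5·t and require 1 + 5·t ≡ 1 (mod 9), i.e. 5·t ≡ 1 − 1 ≡ 0 (mod 9). Since 5^(−1) ≡ 2 (mod 9), t ≡ 2·0 ≡ 0 (mod 9). So x ≡ 1 + 5·0 = 1 (mod 45).
  Combine with x ≡ 24 (mod 26): write x = 1 + 45·t and require 1 + 45·t ≡ 24 (mod 26), i.e. 45·t ≡ 24 − 1 ≡ 23 (mod 26). Since 45^(−1) ≡ 11 (mod 26) (45 ≡ 19 (mod 26)), t ≡ 11·23 ≡ 19 (mod 26). So x ≡ 1 + 45·19 = 856 (mod 1170).
Unique solution in [0, 1170): x = 856.

Final answer: x ≡ 856 (mod 1170); the representative in [0, 1170) is 856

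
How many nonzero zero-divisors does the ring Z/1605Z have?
Z/1605Z has 756 nonzero zero-divisors

In Z/1605Z each nonzero element is either a unit (gcd with 1605 is 1) or a zero-divisor (gcd > 1). The number of units is φ(1605): factorise 1605 = 3 · 5 · 107, so φ(1605) = (3 − 1) · (5 − 1) · (107 − 1) = 2 · 4 · 106 = 848. The nonzero elements number 1605 − 1 = 1604. Hence the nonzero zero-divisors number 1604 − 848 = 756.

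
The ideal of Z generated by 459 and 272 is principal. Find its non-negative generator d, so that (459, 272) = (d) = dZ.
In the PID Z, (a, b) is generated by gcd(a, b). Compute gcd(459, 272) with the extended Euclidean algorithm, tracking rows (r, s, t) with s·459 + t·272 = r:
  row A: (459, 1, 0)   [1·459 + 0·272 = 459]
  row B: (272, 0, 1)   [0·459 + 1·272 = 272]
  459 = 1·272 + 187   → row C = row A − 1·row B = (187, 1, −1)   [check: 1·459 − 1·272 = 187]
  272 = 1·187 + 85   → row D = row B − 1·row C = (85, −1, 2)   [check: −1·459 + 2·272 = 85]
  187 = 2·85 + 17   → row E = row C − 2·row D = (17, 3, −5)   [check: 3·459 − 5·272 = 17]
  85 = 5·17 + 0   → remainder 0, stop. gcd = 17 (last nonzero row E).
So gcd(459, 272) = 17, with Bézout identity 3·459 − 5·272 = 17. Containment (⊇): the Bézout identity exhibits 17 as an element of (459, 272), giving (17) ⊆ (459, 272). Containment (⊆): since 17 | 459 and 17 | 272 (459 = 17·27, 272 = 17·16), every Z-linear combination of 459 and 272 is divisible by 17, so (459, 272) ⊆ (17). Therefore (459, 272) = (17), d = 17.

Final answer: (459, 272) = (17); d = 17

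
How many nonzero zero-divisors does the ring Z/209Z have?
In Z/209Z each nonzero element is either a unit (gcd with 209 is 1) or a zero-divisor (gcd > 1). The number of units is φ(209): factorise 209 = 11 · 19, so φ(209) = (11 − 1) · (19 − 1) = 10 · 18 = 180. The nonzero elements number 209 − 1 = 208. Hence the nonzero zero-divisors number 208 − 180 = 28.

Final answer: Z/209Z has 28 nonzero zero-divisors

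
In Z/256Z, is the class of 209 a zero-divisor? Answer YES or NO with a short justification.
NO

gcd(209, 256) = 1, so 209 is a unit in Z/256Z (it has a multiplicative inverse). A unit cannot be a zero-divisor: if 209·b ≡ 0 then multiplying both sides by 209^(−1) gives b ≡ 0. So 209 is not a zero-divisor.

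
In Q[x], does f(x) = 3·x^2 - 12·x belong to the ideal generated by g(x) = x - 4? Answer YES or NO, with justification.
YES

In Q[x] the ideal (g) consists of all multiples of g, so f ∈ (g) iff g | f, i.e. iff the remainder of f on division by g is 0. Divide f by g (g is monic, so eliminate the leading term of the running remainder at each step):
  leading term 3·x^2: subtract (3·x)·g(x) = 3·x^2 - 12·x, leaving 0
The remainder is 0, so f(x) = g(x) · h(x) with h(x) = 3·x. Hence g | f, i.e. f ∈ (g).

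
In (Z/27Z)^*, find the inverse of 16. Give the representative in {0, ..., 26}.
16^(−1) ≡ 22 (mod 27)

Apply the extended Euclidean algorithm to (27, 16), tracking rows (r, s, t) with s·27 + t·16 = r. Each division r_prev = q·r_cur + r_new produces the new row as (previous row) − q·(current row):
  row A: (27, 1, 0)   [1·27 + 0·16 = 27]
  row B: (16, 0, 1)   [0·27 + 1·16 = 16]
  27 = 1·16 + 11   → row C = row A − 1·row B = (11, 1, −1)   [check: 1·27 − 1·16 = 11]
  16 = 1·11 + 5   → row D = row B − 1·row C = (5, −1, 2)   [check: −1·27 + 2·16 = 5]
  11 = 2·5 + 1   → row E = row C − 2·row D = (1, 3, −5)   [check: 3·27 − 5·16 = 1]
  5 = 5·1 + 0   → remainder 0, stop. gcd = 1 (last nonzero row E).
The gcd is 1, so 16 is invertible mod 27. The last nonzero row gives 3·27 − 5·16 = 1, so t = −5. So 16^(−1) ≡ −5 ≡ 22 (mod 27). Verify: 16 · 22 = 352 ≡ 1 (mod 27). ✓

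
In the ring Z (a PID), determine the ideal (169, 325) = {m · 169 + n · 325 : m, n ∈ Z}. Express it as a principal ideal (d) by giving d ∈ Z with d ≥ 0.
In the PID Z, (a, b) is generated by gcd(a, b). Compute gcd(325, 169) with the extended Euclidean algorithm, tracking rows (r, s, t) with s·325 + t·169 = r:
  row A: (325, 1, 0)   [1·325 + 0·169 = 325]
  row B: (169, 0, 1)   [0·325 + 1·169 = 169]
  325 = 1·169 + 156   → row C = row A − 1·row B = (156, 1, −1)   [check: 1·325 − 1·169 = 156]
  169 = 1·156 + 13   → row D = row B − 1·row C = (13, −1, 2)   [check: −1·325 + 2·169 = 13]
  156 = 12·13 + 0   → remainder 0, stop. gcd = 13 (last nonzero row D).
So gcd(169, 325) = 13, with Bézout identity −1·325 + 2·169 = 13. Containment (⊇): the Bézout identity exhibits 13 as an element of (169, 325), giving (13) ⊆ (169, 325). Containment (⊆): since 13 | 169 and 13 | 325 (169 = 13·13, 325 = 13·25), every Z-linear combination of 169 and 325 is divisible by 13, so (169, 325) ⊆ (13). Therefore (169, 325) = (13), d = 13.

Final answer: (169, 325) = (13); d = 13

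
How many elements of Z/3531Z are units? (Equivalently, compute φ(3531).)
An element a ∈ Z/3531Z is a unit iff gcd(a, 3531) = 1, so the number of units is φ(3531). φ is multiplicative, with φ(p^e) = p^e − p^(e−1). Factorise 3531 = 3 · 11 · 107. Then
  φ(3531) = (3 − 1) · (11 − 1) · (107 − 1) = 2 · 10 · 106 = 2120.

Final answer: Z/3531Z has φ(3531) = 2120 units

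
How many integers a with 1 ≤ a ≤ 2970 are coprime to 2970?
The number of a ∈ {1, ..., 2970} with gcd(a, 2970) = 1 is by definition Euler's totient φ(2970). φ is multiplicative, with φ(p^e) = p^e − p^(e−1). Factorise 2970 = 2 · 3^3 · 5 · 11. Then
  φ(2970) = (2 − 1) · (3^3 − 3^2) · (5 − 1) · (11 − 1) = 1 · 18 · 4 · 10 = 720.
So there are 720 such integers.

Final answer: 720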